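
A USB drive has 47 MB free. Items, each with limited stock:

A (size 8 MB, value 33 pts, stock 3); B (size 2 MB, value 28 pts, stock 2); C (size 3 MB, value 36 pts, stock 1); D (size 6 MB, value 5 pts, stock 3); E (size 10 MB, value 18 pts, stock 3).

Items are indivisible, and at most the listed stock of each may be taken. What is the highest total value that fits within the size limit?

Top feasible selections:
- 3×A + 2×B + 1×C + 1×D + 1×E: size 47, value 214
- 3×A + 2×B + 1×C + 1×E: size 41, value 209
- 3×A + 2×B + 1×C + 2×D: size 43, value 201
Best: 214 pts.

214 pts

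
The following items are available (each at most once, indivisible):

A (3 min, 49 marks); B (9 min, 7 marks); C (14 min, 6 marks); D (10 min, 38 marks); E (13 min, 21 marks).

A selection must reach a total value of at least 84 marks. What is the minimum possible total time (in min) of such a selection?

Subsets with value ≥ 84, sorted by total time:
- A+D: time 13, value 87
- A+B+D: time 22, value 94
- A+D+E: time 26, value 108
- A+C+D: time 27, value 93
Minimum time: 13 min.

13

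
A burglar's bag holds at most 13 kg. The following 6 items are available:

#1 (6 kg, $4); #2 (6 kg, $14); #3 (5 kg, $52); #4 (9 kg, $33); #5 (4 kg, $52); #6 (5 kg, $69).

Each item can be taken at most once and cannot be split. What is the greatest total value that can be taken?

Check high-value combinations within 13 kg:
- #5+#6: weight 4+5=9, value 52+69=121
- #3+#6: weight 5+5=10, value 52+69=121
- #3+#5: weight 5+4=9, value 52+52=104
- #4+#5: weight 9+4=13, value 33+52=85
- #2+#6: weight 6+5=11, value 14+69=83
Best: $121.

$121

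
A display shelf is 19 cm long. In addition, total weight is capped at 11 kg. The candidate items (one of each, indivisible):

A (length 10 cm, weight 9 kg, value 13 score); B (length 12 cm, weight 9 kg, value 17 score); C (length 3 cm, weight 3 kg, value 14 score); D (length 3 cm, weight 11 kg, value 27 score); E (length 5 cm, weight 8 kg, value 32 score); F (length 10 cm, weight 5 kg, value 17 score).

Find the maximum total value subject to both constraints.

46 score

Feasible sets respecting both limits:
- C+E: length 8, weight 11, value 46
- E: length 5, weight 8, value 32
- C+F: length 13, weight 8, value 31
- D: length 3, weight 11, value 27
Best: 46 score.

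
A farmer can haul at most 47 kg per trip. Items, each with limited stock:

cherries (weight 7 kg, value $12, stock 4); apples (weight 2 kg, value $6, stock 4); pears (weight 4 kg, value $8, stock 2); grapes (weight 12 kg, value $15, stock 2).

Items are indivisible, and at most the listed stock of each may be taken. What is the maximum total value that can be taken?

$88

Top feasible selections:
- 4×cherries + 4×apples + 2×pears: weight 44, value 88
- 3×cherries + 3×apples + 2×pears + 1×grapes: weight 47, value 85
- 3×cherries + 4×apples + 1×pears + 1×grapes: weight 45, value 83
Best: $88.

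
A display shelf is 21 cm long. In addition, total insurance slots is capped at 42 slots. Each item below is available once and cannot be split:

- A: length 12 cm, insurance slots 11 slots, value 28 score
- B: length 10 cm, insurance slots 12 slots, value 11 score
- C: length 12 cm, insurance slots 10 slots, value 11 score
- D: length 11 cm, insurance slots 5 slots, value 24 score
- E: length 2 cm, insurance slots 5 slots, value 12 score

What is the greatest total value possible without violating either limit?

40 score

Feasible sets respecting both limits:
- A+E: length 14, insurance slots 16, value 40
- D+E: length 13, insurance slots 10, value 36
- B+D: length 21, insurance slots 17, value 35
Best: 40 score.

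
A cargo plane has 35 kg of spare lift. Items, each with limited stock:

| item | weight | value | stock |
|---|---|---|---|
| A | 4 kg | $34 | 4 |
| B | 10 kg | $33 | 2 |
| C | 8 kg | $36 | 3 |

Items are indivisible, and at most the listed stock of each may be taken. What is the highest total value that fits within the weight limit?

Best selections within weight 35 and stock limits:
- 4×A + 2×C: weight 32, value 208
- 4×A + 1×B + 1×C: weight 34, value 205
- 2×A + 3×C: weight 32, value 176
Best: $208.

$208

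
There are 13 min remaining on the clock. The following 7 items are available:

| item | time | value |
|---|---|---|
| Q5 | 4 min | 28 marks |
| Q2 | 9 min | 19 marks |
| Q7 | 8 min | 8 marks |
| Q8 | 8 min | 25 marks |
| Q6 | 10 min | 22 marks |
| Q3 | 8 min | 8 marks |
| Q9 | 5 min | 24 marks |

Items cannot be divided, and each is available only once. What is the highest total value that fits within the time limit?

53 marks

Check high-value combinations within 13 min:
- Q5+Q8: time 4+8=12, value 28+25=53
- Q5+Q9: time 4+5=9, value 28+24=52
- Q8+Q9: time 8+5=13, value 25+24=49
- Q5+Q2: time 4+9=13, value 28+19=47
Best: 53 marks.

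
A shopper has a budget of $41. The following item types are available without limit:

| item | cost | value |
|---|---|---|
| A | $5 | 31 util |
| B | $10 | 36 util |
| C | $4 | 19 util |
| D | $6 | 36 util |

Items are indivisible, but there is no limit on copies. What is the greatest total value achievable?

253 util

Best value-per-unit is A at 31/5; filling with it alone gives 8×31 = 248.
Optimal mix: 7×A + 1×D → cost 41, value 253.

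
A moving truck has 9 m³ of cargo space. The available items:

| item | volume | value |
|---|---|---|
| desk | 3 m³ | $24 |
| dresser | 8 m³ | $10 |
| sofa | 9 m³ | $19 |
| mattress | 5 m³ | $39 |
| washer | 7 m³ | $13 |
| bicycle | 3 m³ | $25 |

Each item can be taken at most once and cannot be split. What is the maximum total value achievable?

$64

Check high-value combinations within 9 m³:
- mattress+bicycle: volume 5+3=8, value 39+25=64
- desk+mattress: volume 3+5=8, value 24+39=63
- desk+bicycle: volume 3+3=6, value 24+25=49
- mattress: volume 5, value 39
- bicycle: volume 3, value 25
Best: $64.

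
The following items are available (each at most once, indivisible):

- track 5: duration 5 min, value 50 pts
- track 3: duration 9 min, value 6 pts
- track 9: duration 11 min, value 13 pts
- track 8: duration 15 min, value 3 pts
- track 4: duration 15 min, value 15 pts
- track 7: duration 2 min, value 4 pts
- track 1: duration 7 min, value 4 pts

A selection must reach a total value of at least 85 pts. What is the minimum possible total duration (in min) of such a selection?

40

Subsets with value ≥ 85, sorted by total duration:
- track 5+track 9+track 4+track 7+track 1: duration 40, value 86
- track 5+track 3+track 9+track 4+track 7: duration 42, value 88
Minimum duration: 40 min.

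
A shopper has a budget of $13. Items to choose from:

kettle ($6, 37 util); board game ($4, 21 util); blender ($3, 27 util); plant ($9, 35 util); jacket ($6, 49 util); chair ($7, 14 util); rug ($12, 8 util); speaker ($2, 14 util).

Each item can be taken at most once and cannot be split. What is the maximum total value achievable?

Check high-value combinations within $13:
- board game+blender+jacket: cost 4+3+6=13, value 21+27+49=97
- blender+jacket+speaker: cost 3+6+2=11, value 27+49+14=90
- kettle+jacket: cost 6+6=12, value 37+49=86
- kettle+board game+blender: cost 6+4+3=13, value 37+21+27=85
Best: 97 util.

97 util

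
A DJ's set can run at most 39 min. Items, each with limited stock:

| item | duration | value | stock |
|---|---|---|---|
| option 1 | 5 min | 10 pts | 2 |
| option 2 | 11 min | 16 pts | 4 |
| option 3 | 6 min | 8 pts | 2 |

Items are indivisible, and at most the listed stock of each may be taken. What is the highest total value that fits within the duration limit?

60 pts

Top feasible selections:
- 2×option 1 + 2×option 2 + 1×option 3: duration 38, value 60
- 1×option 1 + 3×option 2: duration 38, value 58
Best: 60 pts.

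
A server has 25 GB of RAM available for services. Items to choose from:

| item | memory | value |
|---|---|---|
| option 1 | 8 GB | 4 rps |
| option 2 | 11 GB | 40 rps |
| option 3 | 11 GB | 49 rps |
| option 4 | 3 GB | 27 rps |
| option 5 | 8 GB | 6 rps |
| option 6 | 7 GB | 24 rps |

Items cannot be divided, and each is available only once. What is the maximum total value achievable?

Check high-value combinations within 25 GB:
- option 2+option 3+option 4: memory 11+11+3=25, value 40+49+27=116
- option 3+option 4+option 6: memory 11+3+7=21, value 49+27+24=100
- option 2+option 4+option 6: memory 11+3+7=21, value 40+27+24=91
- option 2+option 3: memory 11+11=22, value 40+49=89
- option 3+option 4+option 5: memory 11+3+8=22, value 49+27+6=82
Best: 116 rps.

116 rps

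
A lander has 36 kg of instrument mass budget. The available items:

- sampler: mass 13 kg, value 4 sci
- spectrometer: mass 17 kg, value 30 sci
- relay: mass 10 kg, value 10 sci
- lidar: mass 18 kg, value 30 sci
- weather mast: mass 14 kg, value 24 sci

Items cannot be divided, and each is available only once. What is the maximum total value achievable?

Check high-value combinations within 36 kg:
- spectrometer+lidar: mass 17+18=35, value 30+30=60
- spectrometer+weather mast: mass 17+14=31, value 30+24=54
- lidar+weather mast: mass 18+14=32, value 30+24=54
Best: 60 sci.

60 sci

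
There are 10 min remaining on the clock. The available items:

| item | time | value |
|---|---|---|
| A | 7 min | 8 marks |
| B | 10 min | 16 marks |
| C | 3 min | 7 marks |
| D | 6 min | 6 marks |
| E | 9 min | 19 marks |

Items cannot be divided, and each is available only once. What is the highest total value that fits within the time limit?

19 marks

This is a 0/1 knapsack; check combinations near the capacity.
- E: time 9, value 19
- B: time 10, value 16
- A+C: time 7+3=10, value 8+7=15
Best: 19 marks.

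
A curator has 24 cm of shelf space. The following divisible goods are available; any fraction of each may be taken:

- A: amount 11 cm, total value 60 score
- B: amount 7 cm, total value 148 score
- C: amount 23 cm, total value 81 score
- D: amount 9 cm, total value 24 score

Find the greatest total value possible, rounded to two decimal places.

229.13

Take in order of value per unit:
- B (148/7 per unit): all 7 → value 148, running total 148.00
- A (60/11 per unit): all 11 → value 60, running total 208.00
- C (81/23 per unit): 6 of 23 → value 6×81/23 = 21.1304, running total 229.13
Total 229.13.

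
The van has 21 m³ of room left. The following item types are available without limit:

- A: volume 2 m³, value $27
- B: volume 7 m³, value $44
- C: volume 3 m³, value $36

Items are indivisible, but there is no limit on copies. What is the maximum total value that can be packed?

$279

Best value-per-unit is A at 27/2; filling with it alone gives 10×27 = 270.
Optimal mix: 9×A + 1×C → volume 21, value 279.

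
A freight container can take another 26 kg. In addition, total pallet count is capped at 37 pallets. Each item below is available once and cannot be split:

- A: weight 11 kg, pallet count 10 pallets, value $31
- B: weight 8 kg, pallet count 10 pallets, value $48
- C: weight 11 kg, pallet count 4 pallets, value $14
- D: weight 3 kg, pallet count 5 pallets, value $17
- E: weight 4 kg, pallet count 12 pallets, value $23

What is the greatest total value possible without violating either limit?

Feasible sets respecting both limits:
- A+B+D+E: weight 26, pallet count 37, value 119
- A+B+E: weight 23, pallet count 32, value 102
- B+C+D+E: weight 26, pallet count 31, value 102
- A+B+D: weight 22, pallet count 25, value 96
Best: $119.

$119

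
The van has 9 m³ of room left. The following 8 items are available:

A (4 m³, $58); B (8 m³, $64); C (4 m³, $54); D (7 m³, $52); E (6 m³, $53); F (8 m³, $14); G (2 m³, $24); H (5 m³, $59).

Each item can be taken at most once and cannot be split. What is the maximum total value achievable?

$117

Check high-value combinations within 9 m³:
- A+H: volume 4+5=9, value 58+59=117
- C+H: volume 4+5=9, value 54+59=113
- A+C: volume 4+4=8, value 58+54=112
- G+H: volume 2+5=7, value 24+59=83
- A+G: volume 4+2=6, value 58+24=82
Best: $117.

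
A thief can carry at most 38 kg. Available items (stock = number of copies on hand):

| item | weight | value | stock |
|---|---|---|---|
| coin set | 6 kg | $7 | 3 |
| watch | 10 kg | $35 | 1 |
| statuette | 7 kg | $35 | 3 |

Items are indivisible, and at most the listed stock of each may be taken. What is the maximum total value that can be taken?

$147

Best selections within weight 38 and stock limits:
- 1×coin set + 1×watch + 3×statuette: weight 37, value 147
- 1×watch + 3×statuette: weight 31, value 140
- 2×coin set + 3×statuette: weight 33, value 119
- 2×coin set + 1×watch + 2×statuette: weight 36, value 119
Best: $147.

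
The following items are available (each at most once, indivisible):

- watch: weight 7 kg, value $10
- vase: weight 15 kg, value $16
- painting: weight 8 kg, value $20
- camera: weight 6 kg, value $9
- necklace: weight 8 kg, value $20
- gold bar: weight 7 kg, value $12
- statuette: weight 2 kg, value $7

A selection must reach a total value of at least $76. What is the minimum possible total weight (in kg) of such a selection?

Subsets with value ≥ 76, sorted by total weight:
- watch+painting+camera+necklace+gold bar+statuette: weight 38, value 78
- vase+painting+camera+necklace+gold bar: weight 44, value 77
- watch+vase+painting+necklace+gold bar: weight 45, value 78
- vase+painting+camera+necklace+gold bar+statuette: weight 46, value 84
Minimum weight: 38 kg.

38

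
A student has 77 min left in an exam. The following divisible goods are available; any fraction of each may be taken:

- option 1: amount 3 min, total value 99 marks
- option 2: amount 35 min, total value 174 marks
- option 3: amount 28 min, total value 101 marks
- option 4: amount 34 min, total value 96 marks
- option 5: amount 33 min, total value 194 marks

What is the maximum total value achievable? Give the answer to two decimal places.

Take in order of value per unit:
- option 1 (99/3 per unit): all 3 → value 99, running total 99.00
- option 5 (194/33 per unit): all 33 → value 194, running total 293.00
- option 2 (174/35 per unit): all 35 → value 174, running total 467.00
- option 3 (101/28 per unit): 6 of 28 → value 6×101/28 = 21.6429, running total 488.64
Total 488.64.

488.64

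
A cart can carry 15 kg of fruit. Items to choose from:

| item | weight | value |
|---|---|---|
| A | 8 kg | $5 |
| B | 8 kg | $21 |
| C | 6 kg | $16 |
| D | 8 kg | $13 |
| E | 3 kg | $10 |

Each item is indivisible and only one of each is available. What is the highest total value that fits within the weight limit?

$37

Check high-value combinations within 15 kg:
- B+C: weight 8+6=14, value 21+16=37
- B+E: weight 8+3=11, value 21+10=31
- C+D: weight 6+8=14, value 16+13=29
Best: $37.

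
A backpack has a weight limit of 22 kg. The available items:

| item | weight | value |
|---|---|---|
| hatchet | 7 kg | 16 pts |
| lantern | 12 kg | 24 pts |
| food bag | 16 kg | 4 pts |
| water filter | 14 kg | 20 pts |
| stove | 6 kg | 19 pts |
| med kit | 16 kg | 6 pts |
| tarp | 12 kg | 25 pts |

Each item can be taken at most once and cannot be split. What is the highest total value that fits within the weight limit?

44 pts

Check high-value combinations within 22 kg:
- stove+tarp: weight 6+12=18, value 19+25=44
- lantern+stove: weight 12+6=18, value 24+19=43
- hatchet+tarp: weight 7+12=19, value 16+25=41
- hatchet+lantern: weight 7+12=19, value 16+24=40
Best: 44 pts.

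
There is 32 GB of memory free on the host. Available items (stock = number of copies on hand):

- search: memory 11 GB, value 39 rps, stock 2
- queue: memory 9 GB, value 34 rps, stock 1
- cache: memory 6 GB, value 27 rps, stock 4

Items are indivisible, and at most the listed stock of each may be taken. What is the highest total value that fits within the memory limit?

Top feasible selections:
- 1×search + 1×queue + 2×cache: memory 32, value 127
- 1×search + 3×cache: memory 29, value 120
- 1×queue + 3×cache: memory 27, value 115
- 2×search + 1×queue: memory 31, value 112
Best: 127 rps.

127 rps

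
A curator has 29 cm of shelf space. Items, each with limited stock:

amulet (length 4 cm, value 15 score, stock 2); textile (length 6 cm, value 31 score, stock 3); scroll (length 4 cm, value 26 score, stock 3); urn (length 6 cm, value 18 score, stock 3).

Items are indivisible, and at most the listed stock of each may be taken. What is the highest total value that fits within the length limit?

Top feasible selections:
- 1×amulet + 2×textile + 3×scroll: length 28, value 155
- 3×textile + 2×scroll: length 26, value 145
Best: 155 score.

155 score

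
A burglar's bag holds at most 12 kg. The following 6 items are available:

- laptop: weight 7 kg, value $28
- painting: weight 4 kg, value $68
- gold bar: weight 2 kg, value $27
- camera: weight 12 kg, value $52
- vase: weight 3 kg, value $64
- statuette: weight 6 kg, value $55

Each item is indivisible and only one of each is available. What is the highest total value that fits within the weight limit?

$159

Check high-value combinations within 12 kg:
- painting+gold bar+vase: weight 4+2+3=9, value 68+27+64=159
- painting+gold bar+statuette: weight 4+2+6=12, value 68+27+55=150
- gold bar+vase+statuette: weight 2+3+6=11, value 27+64+55=146
Best: $159.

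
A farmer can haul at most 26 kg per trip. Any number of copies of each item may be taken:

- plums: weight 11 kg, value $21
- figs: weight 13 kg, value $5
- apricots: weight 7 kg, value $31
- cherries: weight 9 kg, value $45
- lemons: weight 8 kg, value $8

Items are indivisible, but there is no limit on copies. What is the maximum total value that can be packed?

Best value-per-unit is cherries at 45/9; filling with it alone gives 2×45 = 90.
Optimal mix: 1×apricots + 2×cherries → weight 25, value 121.

$121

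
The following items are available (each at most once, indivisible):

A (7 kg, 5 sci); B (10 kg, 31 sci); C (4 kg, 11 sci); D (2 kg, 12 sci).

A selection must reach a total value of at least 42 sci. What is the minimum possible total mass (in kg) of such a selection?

12

Subsets with value ≥ 42, sorted by total mass:
- B+D: mass 12, value 43
- B+C: mass 14, value 42
- B+C+D: mass 16, value 54
Minimum mass: 12 kg.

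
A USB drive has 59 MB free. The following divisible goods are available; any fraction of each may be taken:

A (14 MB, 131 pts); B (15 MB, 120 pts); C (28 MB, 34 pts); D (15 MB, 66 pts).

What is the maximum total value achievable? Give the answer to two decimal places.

Take in order of value per unit:
- A (131/14 per unit): all 14 → value 131, running total 131.00
- B (120/15 per unit): all 15 → value 120, running total 251.00
- D (66/15 per unit): all 15 → value 66, running total 317.00
- C (34/28 per unit): 15 of 28 → value 15×34/28 = 18.2143, running total 335.21
Total 335.21.

335.21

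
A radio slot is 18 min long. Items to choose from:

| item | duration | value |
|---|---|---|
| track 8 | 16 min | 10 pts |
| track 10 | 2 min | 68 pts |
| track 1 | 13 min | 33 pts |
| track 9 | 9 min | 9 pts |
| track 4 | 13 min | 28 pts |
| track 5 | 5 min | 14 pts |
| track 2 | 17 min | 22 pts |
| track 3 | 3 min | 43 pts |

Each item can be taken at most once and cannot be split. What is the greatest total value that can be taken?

144 pts

This is a 0/1 knapsack; check combinations near the capacity.
- track 10+track 1+track 3: duration 2+13+3=18, value 68+33+43=144
- track 10+track 4+track 3: duration 2+13+3=18, value 68+28+43=139
- track 10+track 5+track 3: duration 2+5+3=10, value 68+14+43=125
- track 10+track 9+track 3: duration 2+9+3=14, value 68+9+43=120
Best: 144 pts.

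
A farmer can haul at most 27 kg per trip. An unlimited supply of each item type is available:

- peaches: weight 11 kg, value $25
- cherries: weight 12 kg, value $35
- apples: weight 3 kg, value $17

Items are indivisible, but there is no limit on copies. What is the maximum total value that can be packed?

$153

Best value-per-unit is apples at 17/3, and filling with it alone uses weight 9×3=27. No mix of the others beats 9×17 = 153.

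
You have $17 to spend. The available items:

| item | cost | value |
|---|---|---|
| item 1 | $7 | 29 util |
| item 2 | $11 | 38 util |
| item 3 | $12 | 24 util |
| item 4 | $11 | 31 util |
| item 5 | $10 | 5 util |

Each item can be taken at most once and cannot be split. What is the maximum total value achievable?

This is a 0/1 knapsack; check combinations near the capacity.
- item 2: cost 11, value 38
- item 1+item 5: cost 7+10=17, value 29+5=34
- item 4: cost 11, value 31
- item 1: cost 7, value 29
Best: 38 util.

38 util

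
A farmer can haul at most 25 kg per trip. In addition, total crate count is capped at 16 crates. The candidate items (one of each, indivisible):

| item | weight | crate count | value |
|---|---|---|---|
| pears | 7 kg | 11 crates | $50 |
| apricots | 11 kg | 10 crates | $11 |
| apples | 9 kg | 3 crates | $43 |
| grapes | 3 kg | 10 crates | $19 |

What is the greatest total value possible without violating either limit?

$93

Feasible sets respecting both limits:
- pears+apples: weight 16, crate count 14, value 93
- apples+grapes: weight 12, crate count 13, value 62
- apricots+apples: weight 20, crate count 13, value 54
Best: $93.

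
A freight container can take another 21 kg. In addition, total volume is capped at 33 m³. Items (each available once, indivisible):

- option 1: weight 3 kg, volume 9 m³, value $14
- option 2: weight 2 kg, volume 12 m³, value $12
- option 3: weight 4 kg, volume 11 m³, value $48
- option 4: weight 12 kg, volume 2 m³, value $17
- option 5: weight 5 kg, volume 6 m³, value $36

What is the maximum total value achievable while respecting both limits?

Feasible sets respecting both limits:
- option 3+option 4+option 5: weight 21, volume 19, value 101
- option 1+option 3+option 5: weight 12, volume 26, value 98
- option 2+option 3+option 5: weight 11, volume 29, value 96
Best: $101.

$101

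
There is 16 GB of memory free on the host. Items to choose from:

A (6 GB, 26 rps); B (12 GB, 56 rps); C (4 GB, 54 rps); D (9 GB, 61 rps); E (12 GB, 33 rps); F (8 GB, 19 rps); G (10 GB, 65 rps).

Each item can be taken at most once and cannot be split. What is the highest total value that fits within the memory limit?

Check high-value combinations within 16 GB:
- C+G: memory 4+10=14, value 54+65=119
- C+D: memory 4+9=13, value 54+61=115
- B+C: memory 12+4=16, value 56+54=110
- A+G: memory 6+10=16, value 26+65=91
- A+D: memory 6+9=15, value 26+61=87
Best: 119 rps.

119 rps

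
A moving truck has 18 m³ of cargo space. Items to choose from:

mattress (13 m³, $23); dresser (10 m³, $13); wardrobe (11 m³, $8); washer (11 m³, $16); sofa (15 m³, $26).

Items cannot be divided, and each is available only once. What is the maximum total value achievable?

Check high-value combinations within 18 m³:
- sofa: volume 15, value 26
- mattress: volume 13, value 23
- washer: volume 11, value 16
- dresser: volume 10, value 13
Best: $26.

$26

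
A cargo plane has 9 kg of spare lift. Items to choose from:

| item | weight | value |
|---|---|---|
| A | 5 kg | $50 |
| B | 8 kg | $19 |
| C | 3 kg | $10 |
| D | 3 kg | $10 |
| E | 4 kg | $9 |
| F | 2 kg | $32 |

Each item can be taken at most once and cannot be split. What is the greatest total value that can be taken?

Check high-value combinations within 9 kg:
- A+F: weight 5+2=7, value 50+32=82
- A+C: weight 5+3=8, value 50+10=60
- A+D: weight 5+3=8, value 50+10=60
Best: $82.

$82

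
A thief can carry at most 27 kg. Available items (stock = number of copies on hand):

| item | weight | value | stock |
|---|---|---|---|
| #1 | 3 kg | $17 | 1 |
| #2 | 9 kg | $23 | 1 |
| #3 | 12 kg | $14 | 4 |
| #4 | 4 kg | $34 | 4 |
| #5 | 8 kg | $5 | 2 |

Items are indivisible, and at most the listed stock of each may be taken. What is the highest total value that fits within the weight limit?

$159

Best selections within weight 27 and stock limits:
- 1×#2 + 4×#4: weight 25, value 159
- 1×#1 + 4×#4 + 1×#5: weight 27, value 158
- 1×#1 + 4×#4: weight 19, value 153
Best: $159.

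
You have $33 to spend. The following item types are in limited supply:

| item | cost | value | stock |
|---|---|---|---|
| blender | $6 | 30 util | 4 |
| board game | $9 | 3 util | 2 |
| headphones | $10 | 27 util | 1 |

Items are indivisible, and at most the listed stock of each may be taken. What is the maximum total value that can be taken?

Top feasible selections:
- 4×blender + 1×board game: cost 33, value 123
- 4×blender: cost 24, value 120
- 3×blender + 1×headphones: cost 28, value 117
- 3×blender + 1×board game: cost 27, value 93
Best: 123 util.

123 util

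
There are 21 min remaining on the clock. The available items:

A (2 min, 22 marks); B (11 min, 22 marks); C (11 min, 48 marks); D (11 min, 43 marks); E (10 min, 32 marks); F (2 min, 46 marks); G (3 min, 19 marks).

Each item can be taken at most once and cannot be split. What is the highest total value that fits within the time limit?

135 marks

Check high-value combinations within 21 min:
- A+C+F+G: time 2+11+2+3=18, value 22+48+46+19=135
- A+D+F+G: time 2+11+2+3=18, value 22+43+46+19=130
- A+E+F+G: time 2+10+2+3=17, value 22+32+46+19=119
- A+C+F: time 2+11+2=15, value 22+48+46=116
Best: 135 marks.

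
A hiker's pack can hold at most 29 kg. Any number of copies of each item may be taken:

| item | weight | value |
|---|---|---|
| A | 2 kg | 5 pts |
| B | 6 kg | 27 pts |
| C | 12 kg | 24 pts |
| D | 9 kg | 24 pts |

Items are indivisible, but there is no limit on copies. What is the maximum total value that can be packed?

118 pts

Best value-per-unit is B at 27/6; filling with it alone gives 4×27 = 108.
Optimal mix: 2×A + 4×B → weight 28, value 118.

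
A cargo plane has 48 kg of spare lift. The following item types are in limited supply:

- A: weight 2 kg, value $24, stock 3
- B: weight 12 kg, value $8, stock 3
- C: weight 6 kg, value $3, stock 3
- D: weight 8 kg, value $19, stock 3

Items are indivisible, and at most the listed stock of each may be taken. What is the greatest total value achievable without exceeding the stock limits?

Best selections within weight 48 and stock limits:
- 3×A + 1×B + 1×C + 3×D: weight 48, value 140
- 3×A + 3×C + 3×D: weight 48, value 138
Best: $140.

$140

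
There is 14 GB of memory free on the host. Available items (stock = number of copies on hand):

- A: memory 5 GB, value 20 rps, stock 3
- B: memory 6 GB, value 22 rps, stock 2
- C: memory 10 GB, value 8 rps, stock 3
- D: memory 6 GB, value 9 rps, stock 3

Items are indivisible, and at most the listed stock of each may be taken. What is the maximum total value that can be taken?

44 rps

Best selections within memory 14 and stock limits:
- 2×B: memory 12, value 44
- 1×A + 1×B: memory 11, value 42
- 2×A: memory 10, value 40
Best: 44 rps.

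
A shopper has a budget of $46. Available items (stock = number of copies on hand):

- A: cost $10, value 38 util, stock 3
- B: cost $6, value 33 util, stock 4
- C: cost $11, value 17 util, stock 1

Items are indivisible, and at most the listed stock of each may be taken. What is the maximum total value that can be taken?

208 util

Best selections within cost 46 and stock limits:
- 2×A + 4×B: cost 44, value 208
- 1×A + 4×B + 1×C: cost 45, value 187
- 3×A + 2×B: cost 42, value 180
Best: 208 util.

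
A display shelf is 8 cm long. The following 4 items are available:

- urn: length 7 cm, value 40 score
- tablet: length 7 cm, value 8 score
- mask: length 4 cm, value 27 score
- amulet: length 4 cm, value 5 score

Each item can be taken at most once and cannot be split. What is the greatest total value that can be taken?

Check high-value combinations within 8 cm:
- urn: length 7, value 40
- mask+amulet: length 4+4=8, value 27+5=32
- mask: length 4, value 27
- tablet: length 7, value 8
Best: 40 score.

40 score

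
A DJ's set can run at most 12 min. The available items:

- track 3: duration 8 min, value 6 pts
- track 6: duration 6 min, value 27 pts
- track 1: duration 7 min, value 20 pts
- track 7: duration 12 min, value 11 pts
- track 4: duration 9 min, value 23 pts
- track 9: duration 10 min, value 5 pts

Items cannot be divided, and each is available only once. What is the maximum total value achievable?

27 pts

Check high-value combinations within 12 min:
- track 6: duration 6, value 27
- track 4: duration 9, value 23
- track 1: duration 7, value 20
- track 7: duration 12, value 11
- track 3: duration 8, value 6
Best: 27 pts.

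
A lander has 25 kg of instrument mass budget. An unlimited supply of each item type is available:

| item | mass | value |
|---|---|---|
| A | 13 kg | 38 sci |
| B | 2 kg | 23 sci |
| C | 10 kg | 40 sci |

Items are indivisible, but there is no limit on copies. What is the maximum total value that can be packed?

Best value-per-unit is B at 23/2, and filling with it alone uses mass 12×2=24. No mix of the others beats 12×23 = 276.

276 sci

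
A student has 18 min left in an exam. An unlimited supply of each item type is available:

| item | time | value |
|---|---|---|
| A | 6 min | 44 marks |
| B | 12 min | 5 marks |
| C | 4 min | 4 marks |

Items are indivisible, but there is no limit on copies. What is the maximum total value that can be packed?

132 marks

Best value-per-unit is A at 44/6, and filling with it alone uses time 3×6=18. No mix of the others beats 3×44 = 132.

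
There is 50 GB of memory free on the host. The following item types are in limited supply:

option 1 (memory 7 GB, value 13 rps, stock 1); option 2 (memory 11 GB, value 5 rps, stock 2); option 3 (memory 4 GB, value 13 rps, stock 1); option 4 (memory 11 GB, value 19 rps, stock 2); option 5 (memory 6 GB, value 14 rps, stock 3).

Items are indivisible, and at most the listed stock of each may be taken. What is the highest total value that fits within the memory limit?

93 rps

Top feasible selections:
- 1×option 3 + 2×option 4 + 3×option 5: memory 44, value 93
- 1×option 1 + 2×option 4 + 3×option 5: memory 47, value 93
Best: 93 rps.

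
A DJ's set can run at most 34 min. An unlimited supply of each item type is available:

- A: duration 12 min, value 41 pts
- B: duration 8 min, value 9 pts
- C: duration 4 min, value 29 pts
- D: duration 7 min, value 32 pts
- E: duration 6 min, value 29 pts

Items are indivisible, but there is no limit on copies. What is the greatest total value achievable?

232 pts

Best value-per-unit is C at 29/4, and filling with it alone uses duration 8×4=32. No mix of the others beats 8×29 = 232.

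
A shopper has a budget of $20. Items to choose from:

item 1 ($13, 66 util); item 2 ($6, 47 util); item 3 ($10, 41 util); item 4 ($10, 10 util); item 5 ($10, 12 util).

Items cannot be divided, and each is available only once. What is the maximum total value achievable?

113 util

This is a 0/1 knapsack; check combinations near the capacity.
- item 1+item 2: cost 13+6=19, value 66+47=113
- item 2+item 3: cost 6+10=16, value 47+41=88
- item 1: cost 13, value 66
- item 2+item 5: cost 6+10=16, value 47+12=59
- item 2+item 4: cost 6+10=16, value 47+10=57
Best: 113 util.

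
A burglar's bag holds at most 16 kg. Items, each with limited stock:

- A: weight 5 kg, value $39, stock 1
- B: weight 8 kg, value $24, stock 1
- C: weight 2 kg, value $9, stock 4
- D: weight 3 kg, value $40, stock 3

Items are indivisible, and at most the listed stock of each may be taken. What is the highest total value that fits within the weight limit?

$168

Best selections within weight 16 and stock limits:
- 1×A + 1×C + 3×D: weight 16, value 168
- 1×A + 3×D: weight 14, value 159
Best: $168.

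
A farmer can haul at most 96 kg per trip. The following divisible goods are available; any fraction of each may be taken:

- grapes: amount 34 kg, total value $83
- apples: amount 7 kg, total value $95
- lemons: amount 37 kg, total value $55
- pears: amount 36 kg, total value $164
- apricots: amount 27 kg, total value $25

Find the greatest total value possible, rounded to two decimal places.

370.24

Take in order of value per unit:
- apples (95/7 per unit): all 7 → value 95, running total 95.00
- pears (164/36 per unit): all 36 → value 164, running total 259.00
- grapes (83/34 per unit): all 34 → value 83, running total 342.00
- lemons (55/37 per unit): 19 of 37 → value 19×55/37 = 28.2432, running total 370.24
Total 370.24.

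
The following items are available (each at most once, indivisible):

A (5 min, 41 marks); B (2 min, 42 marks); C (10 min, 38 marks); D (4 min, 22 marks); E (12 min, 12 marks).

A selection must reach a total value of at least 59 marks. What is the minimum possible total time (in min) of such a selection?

Subsets with value ≥ 59, sorted by total time:
- B+D: time 6, value 64
- A+B: time 7, value 83
- A+D: time 9, value 63
Minimum time: 6 min.

6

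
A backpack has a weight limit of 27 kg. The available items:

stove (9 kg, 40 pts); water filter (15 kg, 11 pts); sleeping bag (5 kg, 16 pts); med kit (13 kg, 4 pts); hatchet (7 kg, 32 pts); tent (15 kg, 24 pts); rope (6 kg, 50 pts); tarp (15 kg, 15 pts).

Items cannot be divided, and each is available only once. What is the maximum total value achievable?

138 pts

Check high-value combinations within 27 kg:
- stove+sleeping bag+hatchet+rope: weight 9+5+7+6=27, value 40+16+32+50=138
- stove+hatchet+rope: weight 9+7+6=22, value 40+32+50=122
- stove+sleeping bag+rope: weight 9+5+6=20, value 40+16+50=106
Best: 138 pts.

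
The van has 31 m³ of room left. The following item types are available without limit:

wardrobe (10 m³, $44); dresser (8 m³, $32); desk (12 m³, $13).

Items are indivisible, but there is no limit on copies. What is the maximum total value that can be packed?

Best value-per-unit is wardrobe at 44/10, and filling with it alone uses volume 3×10=30. No mix of the others beats 3×44 = 132.

$132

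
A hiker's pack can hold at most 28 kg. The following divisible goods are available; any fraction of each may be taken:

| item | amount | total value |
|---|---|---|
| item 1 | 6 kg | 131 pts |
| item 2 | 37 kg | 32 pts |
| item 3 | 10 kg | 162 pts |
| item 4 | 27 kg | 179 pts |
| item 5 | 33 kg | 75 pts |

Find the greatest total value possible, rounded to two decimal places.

372.56

Take in order of value per unit:
- item 1 (131/6 per unit): all 6 → value 131, running total 131.00
- item 3 (162/10 per unit): all 10 → value 162, running total 293.00
- item 4 (179/27 per unit): 12 of 27 → value 12×179/27 = 79.5556, running total 372.56
Total 372.56.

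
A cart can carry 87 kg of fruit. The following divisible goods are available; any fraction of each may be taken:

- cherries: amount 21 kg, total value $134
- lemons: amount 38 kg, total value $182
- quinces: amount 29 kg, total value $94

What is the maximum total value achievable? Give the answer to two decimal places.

406.76

Take in order of value per unit:
- cherries (134/21 per unit): all 21 → value 134, running total 134.00
- lemons (182/38 per unit): all 38 → value 182, running total 316.00
- quinces (94/29 per unit): 28 of 29 → value 28×94/29 = 90.7586, running total 406.76
Total 406.76.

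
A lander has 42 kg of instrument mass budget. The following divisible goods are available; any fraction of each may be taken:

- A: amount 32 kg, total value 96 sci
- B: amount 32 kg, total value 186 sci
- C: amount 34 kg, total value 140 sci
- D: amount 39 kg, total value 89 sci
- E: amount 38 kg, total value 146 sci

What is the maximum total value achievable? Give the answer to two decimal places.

227.18

Take in order of value per unit:
- B (186/32 per unit): all 32 → value 186, running total 186.00
- C (140/34 per unit): 10 of 34 → value 10×140/34 = 41.1765, running total 227.18
Total 227.18.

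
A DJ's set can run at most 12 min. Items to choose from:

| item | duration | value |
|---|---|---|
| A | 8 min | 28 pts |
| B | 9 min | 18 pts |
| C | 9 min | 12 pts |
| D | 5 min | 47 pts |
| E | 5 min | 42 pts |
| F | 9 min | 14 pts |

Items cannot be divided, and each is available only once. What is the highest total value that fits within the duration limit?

89 pts

Check high-value combinations within 12 min:
- D+E: duration 5+5=10, value 47+42=89
- D: duration 5, value 47
- E: duration 5, value 42
- A: duration 8, value 28
- B: duration 9, value 18
Best: 89 pts.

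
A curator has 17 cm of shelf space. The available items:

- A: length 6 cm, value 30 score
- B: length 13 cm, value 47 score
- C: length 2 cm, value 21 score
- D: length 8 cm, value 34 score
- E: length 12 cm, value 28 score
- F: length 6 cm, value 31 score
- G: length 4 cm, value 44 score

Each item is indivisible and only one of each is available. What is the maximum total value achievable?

105 score

Check high-value combinations within 17 cm:
- A+F+G: length 6+6+4=16, value 30+31+44=105
- C+D+G: length 2+8+4=14, value 21+34+44=99
- C+F+G: length 2+6+4=12, value 21+31+44=96
- A+C+G: length 6+2+4=12, value 30+21+44=95
- B+G: length 13+4=17, value 47+44=91
Best: 105 score.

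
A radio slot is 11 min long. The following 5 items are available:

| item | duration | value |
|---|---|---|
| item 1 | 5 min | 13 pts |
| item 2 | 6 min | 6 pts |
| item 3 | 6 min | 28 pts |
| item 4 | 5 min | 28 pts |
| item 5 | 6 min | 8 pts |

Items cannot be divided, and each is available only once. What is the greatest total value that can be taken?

56 pts

Check high-value combinations within 11 min:
- item 3+item 4: duration 6+5=11, value 28+28=56
- item 1+item 4: duration 5+5=10, value 13+28=41
- item 1+item 3: duration 5+6=11, value 13+28=41
- item 4+item 5: duration 5+6=11, value 28+8=36
Best: 56 pts.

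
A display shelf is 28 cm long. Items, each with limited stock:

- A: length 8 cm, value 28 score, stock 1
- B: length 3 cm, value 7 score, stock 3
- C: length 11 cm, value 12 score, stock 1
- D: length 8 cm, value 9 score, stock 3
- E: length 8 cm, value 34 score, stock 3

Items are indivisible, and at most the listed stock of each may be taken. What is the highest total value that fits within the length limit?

109 score

Best selections within length 28 and stock limits:
- 1×B + 3×E: length 27, value 109
- 1×A + 1×B + 2×E: length 27, value 103
- 3×E: length 24, value 102
- 1×A + 2×E: length 24, value 96
Best: 109 score.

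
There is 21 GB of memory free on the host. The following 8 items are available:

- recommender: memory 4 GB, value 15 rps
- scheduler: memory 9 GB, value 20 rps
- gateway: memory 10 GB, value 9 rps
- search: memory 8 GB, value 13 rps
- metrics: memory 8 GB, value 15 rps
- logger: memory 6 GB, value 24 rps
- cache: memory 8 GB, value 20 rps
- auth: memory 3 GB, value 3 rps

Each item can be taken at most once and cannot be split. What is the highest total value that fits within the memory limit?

62 rps

Check high-value combinations within 21 GB:
- recommender+logger+cache+auth: memory 4+6+8+3=21, value 15+24+20+3=62
- recommender+logger+cache: memory 4+6+8=18, value 15+24+20=59
- recommender+scheduler+logger: memory 4+9+6=19, value 15+20+24=59
Best: 62 rps.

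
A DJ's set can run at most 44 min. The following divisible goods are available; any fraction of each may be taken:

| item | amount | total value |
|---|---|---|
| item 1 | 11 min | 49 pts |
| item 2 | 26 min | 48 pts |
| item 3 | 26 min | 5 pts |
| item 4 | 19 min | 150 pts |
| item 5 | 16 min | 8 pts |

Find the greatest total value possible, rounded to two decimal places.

Take in order of value per unit:
- item 4 (150/19 per unit): all 19 → value 150, running total 150.00
- item 1 (49/11 per unit): all 11 → value 49, running total 199.00
- item 2 (48/26 per unit): 14 of 26 → value 14×48/26 = 25.8462, running total 224.85
Total 224.85.

224.85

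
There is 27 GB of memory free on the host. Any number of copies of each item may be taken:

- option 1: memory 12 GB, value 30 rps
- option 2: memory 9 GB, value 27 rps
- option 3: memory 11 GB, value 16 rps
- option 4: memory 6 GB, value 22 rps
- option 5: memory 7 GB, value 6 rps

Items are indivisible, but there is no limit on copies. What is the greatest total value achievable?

93 rps

Best value-per-unit is option 4 at 22/6; filling with it alone gives 4×22 = 88.
Optimal mix: 1×option 2 + 3×option 4 → memory 27, value 93.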